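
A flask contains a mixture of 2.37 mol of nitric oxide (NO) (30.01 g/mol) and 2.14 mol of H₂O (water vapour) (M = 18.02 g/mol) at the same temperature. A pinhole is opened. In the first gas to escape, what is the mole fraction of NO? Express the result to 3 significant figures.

0.462

Each component's effusion rate ∝ (its partial pressure)·(1/√M) ∝ n_i/√M_i.
x_NO(eff) = (n_NO/√M_NO) / (n_NO/√M_NO + n_H₂O/√M_H₂O)
= (2.37/√30.01) / (2.37/√30.01 + 2.14/√18.02) = 0.4326/(0.4326 + 0.5041) = 0.462.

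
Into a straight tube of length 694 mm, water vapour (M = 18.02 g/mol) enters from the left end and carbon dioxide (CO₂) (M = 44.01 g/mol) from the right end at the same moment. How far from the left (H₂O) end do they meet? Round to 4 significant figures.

The fronts meet when d_H₂O + d_CO₂ = L with d_H₂O/d_CO₂ = √(M_CO₂/M_H₂O) (Graham's law). Here √(M_CO₂/M_H₂O) = √(44.01/18.02) = 1.563.
With d_H₂O + d_CO₂ = 694 mm, d_CO₂ = 694/(1 + 1.563) = 270.8 mm.
d_H₂O = 694 − 270.8 = 423.2 mm.

423.2 mm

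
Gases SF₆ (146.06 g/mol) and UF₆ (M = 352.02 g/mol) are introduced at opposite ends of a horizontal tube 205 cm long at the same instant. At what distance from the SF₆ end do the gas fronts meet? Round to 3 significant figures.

125 cm

In equal time, each gas travels a distance ∝ its rate ∝ 1/√M, so d_SF₆/d_UF₆ = √(M_UF₆/M_SF₆) = √(352.02/146.06) = 1.552.
With d_SF₆ + d_UF₆ = 205 cm, d_UF₆ = 205/(1 + 1.552) = 80.31 cm.
d_SF₆ = 205 − 80.31 = 125 cm.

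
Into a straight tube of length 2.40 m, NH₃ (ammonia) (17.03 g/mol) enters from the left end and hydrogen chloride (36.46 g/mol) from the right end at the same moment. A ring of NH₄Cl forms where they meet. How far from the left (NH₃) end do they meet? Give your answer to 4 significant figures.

1.426 m

Distances travelled in equal time are proportional to diffusion rates, so d_NH₃/d_HCl = √(M_HCl/M_NH₃) = √(36.46/17.03) = 1.463.
With d_NH₃ + d_HCl = 2.40 m, d_HCl = 2.40/(1 + 1.463) = 0.9743 m.
d_NH₃ = 2.40 − 0.9743 = 1.426 m.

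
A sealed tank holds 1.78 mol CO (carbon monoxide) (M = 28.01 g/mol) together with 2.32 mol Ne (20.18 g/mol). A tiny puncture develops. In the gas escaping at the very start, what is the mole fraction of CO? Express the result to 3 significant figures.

0.394

Rate_i ∝ x_i/√M_i (Graham's law weighted by mole fraction), so the effusate composition follows n_i/√M_i.
So x_CO in the escaping gas = (n_CO/√M_CO) / Σ(n_i/√M_i)
= (1.78/√28.01) / (1.78/√28.01 + 2.32/√20.18) = 0.3363/(0.3363 + 0.5164) = 0.394.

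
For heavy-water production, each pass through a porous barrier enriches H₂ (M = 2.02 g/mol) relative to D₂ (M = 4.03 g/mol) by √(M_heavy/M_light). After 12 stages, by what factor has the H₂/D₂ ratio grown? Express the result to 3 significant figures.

The single-stage factor is √(M_heavy/M_light), so 12 stages give [√(4.03/2.02)]^12 = (4.03/2.02)^(12/2).
= 1.99505^6 = 63.1.

63.1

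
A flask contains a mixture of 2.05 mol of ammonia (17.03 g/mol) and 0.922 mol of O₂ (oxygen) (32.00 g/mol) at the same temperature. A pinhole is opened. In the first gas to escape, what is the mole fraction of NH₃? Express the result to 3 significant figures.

The effusion rate of species i is ∝ p_i/√M_i ∝ n_i/√M_i.
So x_NH₃ in the escaping gas = (n_NH₃/√M_NH₃) / Σ(n_i/√M_i)
= (2.05/√17.03) / (2.05/√17.03 + 0.922/√32.00) = 0.4968/(0.4968 + 0.1630) = 0.753.

0.753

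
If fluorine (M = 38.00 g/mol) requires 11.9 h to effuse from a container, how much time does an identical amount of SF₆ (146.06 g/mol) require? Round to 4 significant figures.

Since effusion rate ∝ 1/√M, t_SF₆/t_F₂ = √(M_SF₆/M_F₂) = √(146.06/38.00) = √3.844 = 1.961.
So the time for SF₆ is 11.9 × 1.961 = 23.33 h.

23.33 h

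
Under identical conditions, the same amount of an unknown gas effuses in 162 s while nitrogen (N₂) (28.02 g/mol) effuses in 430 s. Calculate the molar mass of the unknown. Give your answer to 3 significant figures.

From Graham's law, t_X/t_N₂ = √(M_X/M_N₂).
162/430 = 0.3767 = √(M_X/28.02)
M_X = 28.02 × 0.3767² = 28.02 × 0.1419 = 3.98 g/mol

3.98 g/mol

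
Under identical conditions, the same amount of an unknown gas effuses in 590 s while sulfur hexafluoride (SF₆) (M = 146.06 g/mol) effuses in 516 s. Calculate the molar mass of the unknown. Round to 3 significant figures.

Since effusion rate ∝ 1/√M, t_X/t_SF₆ = √(M_X/M_SF₆).
590/516 = 1.143 = √(M_X/146.06)
M_X = 146.06 × 1.143² = 146.06 × 1.307 = 191 g/mol

191 g/mol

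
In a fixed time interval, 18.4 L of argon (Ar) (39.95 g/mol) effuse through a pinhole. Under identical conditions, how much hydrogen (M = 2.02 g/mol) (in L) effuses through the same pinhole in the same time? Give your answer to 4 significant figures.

Graham's law gives rate_H₂/rate_Ar = √(M_Ar/M_H₂) = √(39.95/2.02) = √19.78 = 4.447.
So the volume for H₂ is 18.4 × 4.447 = 81.83 L.

81.83 L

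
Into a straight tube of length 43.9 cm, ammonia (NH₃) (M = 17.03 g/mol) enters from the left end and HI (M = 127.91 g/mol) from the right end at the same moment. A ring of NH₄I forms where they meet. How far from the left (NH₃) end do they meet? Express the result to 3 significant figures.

Graham's law gives d_NH₃/d_HI = rate_NH₃/rate_HI = √(M_HI/M_NH₃) = √(127.91/17.03) = 2.741.
With d_NH₃ + d_HI = 43.9 cm, d_HI = 43.9/(1 + 2.741) = 11.74 cm.
d_NH₃ = 43.9 − 11.74 = 32.2 cm.

32.2 cm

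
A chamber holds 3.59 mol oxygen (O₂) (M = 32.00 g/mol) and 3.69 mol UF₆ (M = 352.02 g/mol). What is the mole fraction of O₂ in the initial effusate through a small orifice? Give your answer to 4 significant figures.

0.7634

Rate_i ∝ x_i/√M_i (Graham's law weighted by mole fraction), so the effusate composition follows n_i/√M_i.
x_O₂(eff) = (n_O₂/√M_O₂) / (n_O₂/√M_O₂ + n_UF₆/√M_UF₆)
= (3.59/√32.00) / (3.59/√32.00 + 3.69/√352.02) = 0.6346/(0.6346 + 0.1967) = 0.7634.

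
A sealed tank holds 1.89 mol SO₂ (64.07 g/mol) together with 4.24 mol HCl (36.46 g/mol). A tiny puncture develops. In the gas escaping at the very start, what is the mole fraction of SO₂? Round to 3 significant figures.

Each component's effusion rate ∝ (its partial pressure)·(1/√M) ∝ n_i/√M_i.
x_SO₂(eff) = (n_SO₂/√M_SO₂) / (n_SO₂/√M_SO₂ + n_HCl/√M_HCl)
= (1.89/√64.07) / (1.89/√64.07 + 4.24/√36.46) = 0.2361/(0.2361 + 0.7022) = 0.252.

0.252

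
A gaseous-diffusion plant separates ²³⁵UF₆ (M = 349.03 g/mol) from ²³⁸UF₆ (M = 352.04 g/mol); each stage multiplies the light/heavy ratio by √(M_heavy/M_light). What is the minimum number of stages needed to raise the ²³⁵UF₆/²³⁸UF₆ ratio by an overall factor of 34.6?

Single-stage factor α = √(352.04/349.03), so ln α = ½ ln(1.00862) = 0.004293.
Need α^N ≥ 34.6 ⇒ N ≥ ln(34.6) / ln α = 3.544 / 0.004293 = 825.41.
Minimum whole number of stages: N = 826.

826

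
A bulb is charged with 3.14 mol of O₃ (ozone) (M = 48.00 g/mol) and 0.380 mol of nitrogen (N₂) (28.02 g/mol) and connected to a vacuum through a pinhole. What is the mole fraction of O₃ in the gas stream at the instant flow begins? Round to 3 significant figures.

Rate_i ∝ x_i/√M_i (Graham's law weighted by mole fraction), so the effusate composition follows n_i/√M_i.
Mole fraction of O₃ in the effusate = (n_O₃/√M_O₃) / (n_O₃/√M_O₃ + n_N₂/√M_N₂)
= (3.14/√48.00) / (3.14/√48.00 + 0.380/√28.02) = 0.4532/(0.4532 + 0.07179) = 0.863.

0.863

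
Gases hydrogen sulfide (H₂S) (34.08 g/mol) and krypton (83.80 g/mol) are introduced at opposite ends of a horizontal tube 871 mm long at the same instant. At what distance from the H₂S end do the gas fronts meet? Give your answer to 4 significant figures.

Distances travelled in equal time are proportional to diffusion rates, so d_H₂S/d_Kr = √(M_Kr/M_H₂S) = √(83.80/34.08) = 1.568.
With d_H₂S + d_Kr = 871 mm, d_Kr = 871/(1 + 1.568) = 339.2 mm.
d_H₂S = 871 − 339.2 = 531.8 mm.

531.8 mm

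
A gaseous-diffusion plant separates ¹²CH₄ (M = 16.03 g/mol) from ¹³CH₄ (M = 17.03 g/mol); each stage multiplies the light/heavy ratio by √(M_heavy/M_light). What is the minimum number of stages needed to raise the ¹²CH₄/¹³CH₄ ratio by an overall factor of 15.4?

91

Per stage α = (17.03/16.03)^(1/2) = 1.06238^0.5, giving ln α = 0.03026.
Need α^N ≥ 15.4 ⇒ N ≥ ln(15.4) / ln α = 2.734 / 0.03026 = 90.37.
Minimum whole number of stages: N = 91.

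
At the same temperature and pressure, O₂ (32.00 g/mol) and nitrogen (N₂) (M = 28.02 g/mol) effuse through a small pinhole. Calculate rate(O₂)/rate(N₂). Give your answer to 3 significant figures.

0.936

Graham's law gives rate_O₂/rate_N₂ = √(M_N₂/M_O₂) = √(28.02/32.00) = √0.8756 = 0.936.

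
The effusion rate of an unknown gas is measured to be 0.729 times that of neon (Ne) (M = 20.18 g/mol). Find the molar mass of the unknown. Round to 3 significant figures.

By Graham's law, rate_X/rate_Ne = √(M_Ne/M_X).
0.729 = √(20.18/M_X)
M_X = 20.18 / 0.729² = 20.18 / 0.5314 = 38.0 g/mol

38.0 g/mol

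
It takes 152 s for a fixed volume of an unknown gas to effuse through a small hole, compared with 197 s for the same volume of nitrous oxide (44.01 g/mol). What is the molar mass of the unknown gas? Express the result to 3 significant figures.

26.2 g/mol

By Graham's law, t_X/t_N₂O = √(M_X/M_N₂O).
152/197 = 0.7716 = √(M_X/44.01)
M_X = 44.01 × 0.7716² = 44.01 × 0.5953 = 26.2 g/mol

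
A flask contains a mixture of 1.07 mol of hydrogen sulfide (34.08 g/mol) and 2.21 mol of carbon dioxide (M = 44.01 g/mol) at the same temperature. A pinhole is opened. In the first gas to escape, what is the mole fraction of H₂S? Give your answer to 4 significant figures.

Effusion rate of each component ∝ n_i/√M_i (partial pressure × 1/√M).
So x_H₂S in the escaping gas = (n_H₂S/√M_H₂S) / Σ(n_i/√M_i)
= (1.07/√34.08) / (1.07/√34.08 + 2.21/√44.01) = 0.1833/(0.1833 + 0.3331) = 0.3549.

0.3549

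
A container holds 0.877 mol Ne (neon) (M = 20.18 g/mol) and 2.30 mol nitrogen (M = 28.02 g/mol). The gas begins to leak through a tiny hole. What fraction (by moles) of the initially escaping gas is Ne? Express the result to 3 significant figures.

0.310

Effusion rate of each component ∝ n_i/√M_i (partial pressure × 1/√M).
So x_Ne in the escaping gas = (n_Ne/√M_Ne) / Σ(n_i/√M_i)
= (0.877/√20.18) / (0.877/√20.18 + 2.30/√28.02) = 0.1952/(0.1952 + 0.4345) = 0.310.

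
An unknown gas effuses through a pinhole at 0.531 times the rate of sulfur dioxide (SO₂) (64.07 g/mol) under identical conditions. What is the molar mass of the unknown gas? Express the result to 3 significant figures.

From Graham's law, rate_X/rate_SO₂ = √(M_SO₂/M_X).
0.531 = √(64.07/M_X)
M_X = 64.07 / 0.531² = 64.07 / 0.2820 = 227 g/mol

227 g/mol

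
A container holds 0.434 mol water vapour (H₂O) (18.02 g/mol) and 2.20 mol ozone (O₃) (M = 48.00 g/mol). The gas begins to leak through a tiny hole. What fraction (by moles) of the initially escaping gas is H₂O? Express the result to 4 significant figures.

0.2436

Effusion rate of each component ∝ n_i/√M_i (partial pressure × 1/√M).
So x_H₂O in the escaping gas = (n_H₂O/√M_H₂O) / Σ(n_i/√M_i)
= (0.434/√18.02) / (0.434/√18.02 + 2.20/√48.00) = 0.1022/(0.1022 + 0.3175) = 0.2436.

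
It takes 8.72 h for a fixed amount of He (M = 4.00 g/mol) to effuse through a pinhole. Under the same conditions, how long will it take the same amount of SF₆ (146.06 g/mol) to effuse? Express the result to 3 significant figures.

Using Graham's law: t_SF₆/t_He = √(M_SF₆/M_He) = √(146.06/4.00) = √36.52 = 6.043.
So the time for SF₆ is 8.72 × 6.043 = 52.7 h.

52.7 h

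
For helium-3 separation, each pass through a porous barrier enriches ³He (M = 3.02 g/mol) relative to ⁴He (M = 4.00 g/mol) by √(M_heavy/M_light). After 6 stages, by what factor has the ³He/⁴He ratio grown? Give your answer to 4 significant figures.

Overall factor = α^6 with α = √(4.00/3.02), i.e. (4.00/3.02)^(6/2).
= 1.32450^3 = 2.324.

2.324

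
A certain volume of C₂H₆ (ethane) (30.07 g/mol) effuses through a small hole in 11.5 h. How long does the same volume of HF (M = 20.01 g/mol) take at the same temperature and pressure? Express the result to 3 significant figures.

From Graham's law, t_HF/t_C₂H₆ = √(M_HF/M_C₂H₆) = √(20.01/30.07) = √0.6654 = 0.8157.
So the time for HF is 11.5 × 0.8157 = 9.38 h.

9.38 h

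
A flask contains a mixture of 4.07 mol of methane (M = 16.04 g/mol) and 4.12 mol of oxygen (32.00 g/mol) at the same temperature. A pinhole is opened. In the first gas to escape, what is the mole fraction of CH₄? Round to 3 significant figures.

Effusion rate of each component ∝ n_i/√M_i (partial pressure × 1/√M).
x_CH₄(eff) = (n_CH₄/√M_CH₄) / (n_CH₄/√M_CH₄ + n_O₂/√M_O₂)
= (4.07/√16.04) / (4.07/√16.04 + 4.12/√32.00) = 1.016/(1.016 + 0.7283) = 0.583.

0.583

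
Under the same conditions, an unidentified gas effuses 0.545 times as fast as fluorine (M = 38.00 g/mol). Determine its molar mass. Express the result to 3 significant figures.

128 g/mol

Since effusion rate ∝ 1/√M, rate_X/rate_F₂ = √(M_F₂/M_X).
0.545 = √(38.00/M_X)
M_X = 38.00 / 0.545² = 38.00 / 0.2970 = 128 g/mol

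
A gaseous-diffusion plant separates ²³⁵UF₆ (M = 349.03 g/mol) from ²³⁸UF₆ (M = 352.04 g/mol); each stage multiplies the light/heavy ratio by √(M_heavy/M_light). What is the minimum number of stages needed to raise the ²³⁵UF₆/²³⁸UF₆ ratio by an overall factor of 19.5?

Per stage α = (352.04/349.03)^(1/2) = 1.00862^0.5, giving ln α = 0.004293.
Need α^N ≥ 19.5 ⇒ N ≥ ln(19.5) / ln α = 2.970 / 0.004293 = 691.85.
Rounding up, N = 692 stages.

692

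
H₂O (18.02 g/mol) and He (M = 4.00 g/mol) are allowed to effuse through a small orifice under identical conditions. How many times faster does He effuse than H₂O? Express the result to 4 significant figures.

2.122

Since effusion rate ∝ 1/√M, rate_He/rate_H₂O = √(M_H₂O/M_He) = √(18.02/4.00) = √4.505 = 2.122.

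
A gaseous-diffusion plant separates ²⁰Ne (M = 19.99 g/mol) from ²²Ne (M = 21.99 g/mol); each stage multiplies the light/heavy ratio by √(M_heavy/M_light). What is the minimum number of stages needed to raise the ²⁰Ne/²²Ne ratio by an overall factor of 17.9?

61

With α = √(21.99/19.99) per stage, ln α = ½ ln(1.10005) = 0.04768.
Need α^N ≥ 17.9 ⇒ N ≥ ln(17.9) / ln α = 2.885 / 0.04768 = 60.51.
Rounding up, N = 61 stages.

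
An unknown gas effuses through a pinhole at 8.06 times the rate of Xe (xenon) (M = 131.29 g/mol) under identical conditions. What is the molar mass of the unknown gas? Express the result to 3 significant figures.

By Graham's law, rate_X/rate_Xe = √(M_Xe/M_X).
8.06 = √(131.29/M_X)
M_X = 131.29 / 8.06² = 131.29 / 64.96 = 2.02 g/mol

2.02 g/mol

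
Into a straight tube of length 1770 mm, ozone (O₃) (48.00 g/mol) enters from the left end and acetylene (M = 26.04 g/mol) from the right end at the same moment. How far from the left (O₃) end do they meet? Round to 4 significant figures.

750.7 mm

Distances travelled in equal time are proportional to diffusion rates, so d_O₃/d_C₂H₂ = √(M_C₂H₂/M_O₃) = √(26.04/48.00) = 0.7365.
With d_O₃ + d_C₂H₂ = 1770 mm, d_C₂H₂ = 1770/(1 + 0.7365) = 1019 mm.
d_O₃ = 1770 − 1019 = 750.7 mm.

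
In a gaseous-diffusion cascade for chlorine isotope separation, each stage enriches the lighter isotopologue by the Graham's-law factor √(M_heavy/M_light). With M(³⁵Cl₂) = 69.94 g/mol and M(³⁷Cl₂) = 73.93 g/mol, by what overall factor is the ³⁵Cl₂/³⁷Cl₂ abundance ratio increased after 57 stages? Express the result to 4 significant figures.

4.861

Overall factor = α^57 with α = √(73.93/69.94), i.e. (73.93/69.94)^(57/2).
= 1.05705^(57/2) = 4.861.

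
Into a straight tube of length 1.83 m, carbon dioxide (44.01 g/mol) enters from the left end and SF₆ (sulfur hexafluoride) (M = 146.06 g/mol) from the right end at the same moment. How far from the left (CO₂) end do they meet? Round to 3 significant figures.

In equal time, each gas travels a distance ∝ its rate ∝ 1/√M, so d_CO₂/d_SF₆ = √(M_SF₆/M_CO₂) = √(146.06/44.01) = 1.822.
With d_CO₂ + d_SF₆ = 1.83 m, d_SF₆ = 1.83/(1 + 1.822) = 0.6485 m.
d_CO₂ = 1.83 − 0.6485 = 1.18 m.

1.18 m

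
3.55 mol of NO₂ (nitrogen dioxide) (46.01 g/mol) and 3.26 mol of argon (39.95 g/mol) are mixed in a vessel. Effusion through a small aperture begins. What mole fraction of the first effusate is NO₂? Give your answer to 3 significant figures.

0.504

Rate_i ∝ x_i/√M_i (Graham's law weighted by mole fraction), so the effusate composition follows n_i/√M_i.
So x_NO₂ in the escaping gas = (n_NO₂/√M_NO₂) / Σ(n_i/√M_i)
= (3.55/√46.01) / (3.55/√46.01 + 3.26/√39.95) = 0.5234/(0.5234 + 0.5158) = 0.504.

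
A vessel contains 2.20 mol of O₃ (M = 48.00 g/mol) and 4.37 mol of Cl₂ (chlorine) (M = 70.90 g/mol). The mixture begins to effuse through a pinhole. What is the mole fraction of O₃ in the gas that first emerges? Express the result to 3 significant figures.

Each component's effusion rate ∝ (its partial pressure)·(1/√M) ∝ n_i/√M_i.
So x_O₃ in the escaping gas = (n_O₃/√M_O₃) / Σ(n_i/√M_i)
= (2.20/√48.00) / (2.20/√48.00 + 4.37/√70.90) = 0.3175/(0.3175 + 0.5190) = 0.380.

0.380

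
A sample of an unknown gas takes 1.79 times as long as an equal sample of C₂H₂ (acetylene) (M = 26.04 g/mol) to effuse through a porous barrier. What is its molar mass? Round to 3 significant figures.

83.4 g/mol

From Graham's law, t_X/t_C₂H₂ = √(M_X/M_C₂H₂).
1.79 = √(M_X/26.04)
M_X = 26.04 × 1.79² = 26.04 × 3.204 = 83.4 g/mol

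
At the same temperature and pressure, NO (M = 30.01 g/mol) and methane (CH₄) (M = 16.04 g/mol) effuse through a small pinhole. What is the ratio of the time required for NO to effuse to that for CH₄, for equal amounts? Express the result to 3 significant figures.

1.37

Since effusion rate ∝ 1/√M, t_NO/t_CH₄ = √(M_NO/M_CH₄) = √(30.01/16.04) = √1.871 = 1.37.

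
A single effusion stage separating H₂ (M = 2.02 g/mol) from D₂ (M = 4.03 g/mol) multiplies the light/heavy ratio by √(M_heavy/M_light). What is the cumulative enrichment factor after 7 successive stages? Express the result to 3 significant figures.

11.2

Each stage multiplies the ratio by α = √(4.03/2.02), so after 7 stages the overall factor is α^7 = (4.03/2.02)^(7/2).
= 1.99505^(7/2) = 11.2.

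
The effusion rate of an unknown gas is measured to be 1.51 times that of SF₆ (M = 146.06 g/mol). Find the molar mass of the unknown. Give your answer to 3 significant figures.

By Graham's law, rate_X/rate_SF₆ = √(M_SF₆/M_X).
1.51 = √(146.06/M_X)
M_X = 146.06 / 1.51² = 146.06 / 2.280 = 64.1 g/mol

64.1 g/mol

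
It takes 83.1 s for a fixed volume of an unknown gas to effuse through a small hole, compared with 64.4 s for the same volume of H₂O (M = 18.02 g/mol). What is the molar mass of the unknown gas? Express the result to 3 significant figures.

30.0 g/mol

Since effusion rate ∝ 1/√M, t_X/t_H₂O = √(M_X/M_H₂O).
83.1/64.4 = 1.290 = √(M_X/18.02)
M_X = 18.02 × 1.290² = 18.02 × 1.665 = 30.0 g/mol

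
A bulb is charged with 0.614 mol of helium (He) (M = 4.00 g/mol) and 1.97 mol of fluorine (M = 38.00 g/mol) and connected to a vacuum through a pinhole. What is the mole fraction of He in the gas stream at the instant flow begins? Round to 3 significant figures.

Each component's effusion rate ∝ (its partial pressure)·(1/√M) ∝ n_i/√M_i.
Mole fraction of He in the effusate = (n_He/√M_He) / (n_He/√M_He + n_F₂/√M_F₂)
= (0.614/√4.00) / (0.614/√4.00 + 1.97/√38.00) = 0.3070/(0.3070 + 0.3196) = 0.490.

0.490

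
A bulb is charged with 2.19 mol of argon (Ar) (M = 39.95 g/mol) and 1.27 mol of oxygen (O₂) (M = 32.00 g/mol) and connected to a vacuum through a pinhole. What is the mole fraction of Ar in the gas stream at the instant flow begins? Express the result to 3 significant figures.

0.607

The effusion rate of species i is ∝ p_i/√M_i ∝ n_i/√M_i.
So x_Ar in the escaping gas = (n_Ar/√M_Ar) / Σ(n_i/√M_i)
= (2.19/√39.95) / (2.19/√39.95 + 1.27/√32.00) = 0.3465/(0.3465 + 0.2245) = 0.607.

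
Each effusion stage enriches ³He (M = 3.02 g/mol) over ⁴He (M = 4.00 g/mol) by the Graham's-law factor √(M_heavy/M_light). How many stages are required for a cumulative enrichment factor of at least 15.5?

Single-stage factor α = √(4.00/3.02), so ln α = ½ ln(1.32450) = 0.1405.
Need α^N ≥ 15.5 ⇒ N ≥ ln(15.5) / ln α = 2.741 / 0.1405 = 19.51.
So at least 20 stages are needed.

20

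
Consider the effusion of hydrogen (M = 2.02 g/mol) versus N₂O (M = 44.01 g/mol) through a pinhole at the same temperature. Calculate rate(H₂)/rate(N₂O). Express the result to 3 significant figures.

By Graham's law, rate_H₂/rate_N₂O = √(M_N₂O/M_H₂) = √(44.01/2.02) = √21.79 = 4.67.

4.67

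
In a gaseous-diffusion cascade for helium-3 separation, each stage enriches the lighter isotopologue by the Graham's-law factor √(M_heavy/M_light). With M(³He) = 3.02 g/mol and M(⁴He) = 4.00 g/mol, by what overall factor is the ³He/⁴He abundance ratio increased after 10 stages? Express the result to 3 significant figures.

4.08

The single-stage factor is √(M_heavy/M_light), so 10 stages give [√(4.00/3.02)]^10 = (4.00/3.02)^(10/2).
= 1.32450^5 = 4.08.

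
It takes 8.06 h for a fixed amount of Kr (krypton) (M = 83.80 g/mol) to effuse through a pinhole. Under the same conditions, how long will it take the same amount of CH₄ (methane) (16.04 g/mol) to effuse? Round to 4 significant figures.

3.526 h

By Graham's law, t_CH₄/t_Kr = √(M_CH₄/M_Kr) = √(16.04/83.80) = √0.1914 = 0.4375.
So the time for CH₄ is 8.06 × 0.4375 = 3.526 h.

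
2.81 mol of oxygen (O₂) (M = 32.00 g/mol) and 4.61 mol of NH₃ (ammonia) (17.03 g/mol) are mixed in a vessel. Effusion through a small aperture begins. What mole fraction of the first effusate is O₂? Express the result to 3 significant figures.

The effusion rate of species i is ∝ p_i/√M_i ∝ n_i/√M_i.
So x_O₂ in the escaping gas = (n_O₂/√M_O₂) / Σ(n_i/√M_i)
= (2.81/√32.00) / (2.81/√32.00 + 4.61/√17.03) = 0.4967/(0.4967 + 1.117) = 0.308.

0.308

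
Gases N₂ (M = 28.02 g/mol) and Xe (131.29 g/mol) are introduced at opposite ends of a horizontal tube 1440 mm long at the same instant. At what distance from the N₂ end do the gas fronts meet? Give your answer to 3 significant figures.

Distances travelled in equal time are proportional to diffusion rates, so d_N₂/d_Xe = √(M_Xe/M_N₂) = √(131.29/28.02) = 2.165.
With d_N₂ + d_Xe = 1440 mm, d_Xe = 1440/(1 + 2.165) = 455.0 mm.
d_N₂ = 1440 − 455.0 = 985 mm.

985 mm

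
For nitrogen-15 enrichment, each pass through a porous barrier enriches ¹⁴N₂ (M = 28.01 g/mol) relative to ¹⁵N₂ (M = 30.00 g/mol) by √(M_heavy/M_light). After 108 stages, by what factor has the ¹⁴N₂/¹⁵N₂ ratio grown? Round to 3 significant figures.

The single-stage factor is √(M_heavy/M_light), so 108 stages give [√(30.00/28.01)]^108 = (30.00/28.01)^(108/2).
= 1.07105^54 = 40.7.

40.7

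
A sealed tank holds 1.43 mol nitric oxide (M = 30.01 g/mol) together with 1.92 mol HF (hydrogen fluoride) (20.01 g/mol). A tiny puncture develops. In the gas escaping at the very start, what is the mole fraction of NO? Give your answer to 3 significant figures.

Effusion rate of each component ∝ n_i/√M_i (partial pressure × 1/√M).
So x_NO in the escaping gas = (n_NO/√M_NO) / Σ(n_i/√M_i)
= (1.43/√30.01) / (1.43/√30.01 + 1.92/√20.01) = 0.2610/(0.2610 + 0.4292) = 0.378.

0.378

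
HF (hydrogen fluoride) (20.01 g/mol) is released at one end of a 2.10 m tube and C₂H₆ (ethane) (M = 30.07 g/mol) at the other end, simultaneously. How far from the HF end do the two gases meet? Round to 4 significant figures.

1.157 m

Graham's law gives d_HF/d_C₂H₆ = rate_HF/rate_C₂H₆ = √(M_C₂H₆/M_HF) = √(30.07/20.01) = 1.226.
With d_HF + d_C₂H₆ = 2.10 m, d_C₂H₆ = 2.10/(1 + 1.226) = 0.9435 m.
d_HF = 2.10 − 0.9435 = 1.157 m.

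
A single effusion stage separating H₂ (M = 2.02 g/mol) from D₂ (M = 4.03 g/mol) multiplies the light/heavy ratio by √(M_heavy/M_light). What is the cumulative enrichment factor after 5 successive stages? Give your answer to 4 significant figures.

Overall factor = α^5 with α = √(4.03/2.02), i.e. (4.03/2.02)^(5/2).
= 1.99505^(5/2) = 5.622.

5.622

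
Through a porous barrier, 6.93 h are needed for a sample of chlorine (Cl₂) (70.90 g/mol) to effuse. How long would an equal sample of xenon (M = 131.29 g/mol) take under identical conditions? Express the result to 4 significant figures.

Since effusion rate ∝ 1/√M, t_Xe/t_Cl₂ = √(M_Xe/M_Cl₂) = √(131.29/70.90) = √1.852 = 1.361.
So the time for Xe is 6.93 × 1.361 = 9.430 h.

9.430 h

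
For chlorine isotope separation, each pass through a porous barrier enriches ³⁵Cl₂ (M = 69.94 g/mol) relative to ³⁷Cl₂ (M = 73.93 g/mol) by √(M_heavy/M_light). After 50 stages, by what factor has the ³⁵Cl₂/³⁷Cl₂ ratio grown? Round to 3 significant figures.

Each stage multiplies the ratio by α = √(73.93/69.94), so after 50 stages the overall factor is α^50 = (73.93/69.94)^(50/2).
= 1.05705^25 = 4.00.

4.00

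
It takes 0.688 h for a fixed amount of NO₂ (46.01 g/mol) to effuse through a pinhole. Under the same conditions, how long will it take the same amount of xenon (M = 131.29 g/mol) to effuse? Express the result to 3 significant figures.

1.16 h

By Graham's law, t_Xe/t_NO₂ = √(M_Xe/M_NO₂) = √(131.29/46.01) = √2.854 = 1.689.
So the time for Xe is 0.688 × 1.689 = 1.16 h.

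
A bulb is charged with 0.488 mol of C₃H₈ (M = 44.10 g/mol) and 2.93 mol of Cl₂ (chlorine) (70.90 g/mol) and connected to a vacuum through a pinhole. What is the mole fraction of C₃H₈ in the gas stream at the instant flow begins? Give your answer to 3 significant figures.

The effusion rate of species i is ∝ p_i/√M_i ∝ n_i/√M_i.
So x_C₃H₈ in the escaping gas = (n_C₃H₈/√M_C₃H₈) / Σ(n_i/√M_i)
= (0.488/√44.10) / (0.488/√44.10 + 2.93/√70.90) = 0.07349/(0.07349 + 0.3480) = 0.174.

0.174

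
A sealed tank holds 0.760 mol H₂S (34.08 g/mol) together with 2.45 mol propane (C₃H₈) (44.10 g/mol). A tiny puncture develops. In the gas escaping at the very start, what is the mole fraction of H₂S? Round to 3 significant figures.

Effusion rate of each component ∝ n_i/√M_i (partial pressure × 1/√M).
Mole fraction of H₂S in the effusate = (n_H₂S/√M_H₂S) / (n_H₂S/√M_H₂S + n_C₃H₈/√M_C₃H₈)
= (0.760/√34.08) / (0.760/√34.08 + 2.45/√44.10) = 0.1302/(0.1302 + 0.3689) = 0.261.

0.261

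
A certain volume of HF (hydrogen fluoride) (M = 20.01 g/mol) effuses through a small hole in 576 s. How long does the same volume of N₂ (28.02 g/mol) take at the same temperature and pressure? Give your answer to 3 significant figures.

682 s

By Graham's law, t_N₂/t_HF = √(M_N₂/M_HF) = √(28.02/20.01) = √1.400 = 1.183.
So the time for N₂ is 576 × 1.183 = 682 s.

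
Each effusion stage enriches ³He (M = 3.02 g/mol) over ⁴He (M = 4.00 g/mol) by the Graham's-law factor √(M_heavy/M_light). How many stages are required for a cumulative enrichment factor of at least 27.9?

24

With α = √(4.00/3.02) per stage, ln α = ½ ln(1.32450) = 0.1405.
Need α^N ≥ 27.9 ⇒ N ≥ ln(27.9) / ln α = 3.329 / 0.1405 = 23.69.
Rounding up, N = 24 stages.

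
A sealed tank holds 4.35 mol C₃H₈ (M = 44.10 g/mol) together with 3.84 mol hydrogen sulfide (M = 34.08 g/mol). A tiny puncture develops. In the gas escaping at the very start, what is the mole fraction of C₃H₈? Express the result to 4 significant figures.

Effusion rate of each component ∝ n_i/√M_i (partial pressure × 1/√M).
x_C₃H₈(eff) = (n_C₃H₈/√M_C₃H₈) / (n_C₃H₈/√M_C₃H₈ + n_H₂S/√M_H₂S)
= (4.35/√44.10) / (4.35/√44.10 + 3.84/√34.08) = 0.6550/(0.6550 + 0.6578) = 0.4990.

0.4990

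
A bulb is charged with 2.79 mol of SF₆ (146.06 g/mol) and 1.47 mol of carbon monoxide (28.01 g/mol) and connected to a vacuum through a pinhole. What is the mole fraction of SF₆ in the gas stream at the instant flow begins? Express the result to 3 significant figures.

Effusion rate of each component ∝ n_i/√M_i (partial pressure × 1/√M).
x_SF₆(eff) = (n_SF₆/√M_SF₆) / (n_SF₆/√M_SF₆ + n_CO/√M_CO)
= (2.79/√146.06) / (2.79/√146.06 + 1.47/√28.01) = 0.2309/(0.2309 + 0.2778) = 0.454.

0.454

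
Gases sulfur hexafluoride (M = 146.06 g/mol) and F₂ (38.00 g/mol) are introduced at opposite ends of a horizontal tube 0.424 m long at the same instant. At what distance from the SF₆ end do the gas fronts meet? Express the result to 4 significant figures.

0.1432 m

Graham's law gives d_SF₆/d_F₂ = rate_SF₆/rate_F₂ = √(M_F₂/M_SF₆) = √(38.00/146.06) = 0.5101.
With d_SF₆ + d_F₂ = 0.424 m, d_F₂ = 0.424/(1 + 0.5101) = 0.2808 m.
d_SF₆ = 0.424 − 0.2808 = 0.1432 m.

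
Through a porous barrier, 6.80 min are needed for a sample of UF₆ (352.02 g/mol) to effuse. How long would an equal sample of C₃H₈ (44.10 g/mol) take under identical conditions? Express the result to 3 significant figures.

Since effusion rate ∝ 1/√M, t_C₃H₈/t_UF₆ = √(M_C₃H₈/M_UF₆) = √(44.10/352.02) = √0.1253 = 0.3539.
So the time for C₃H₈ is 6.80 × 0.3539 = 2.41 min.

2.41 min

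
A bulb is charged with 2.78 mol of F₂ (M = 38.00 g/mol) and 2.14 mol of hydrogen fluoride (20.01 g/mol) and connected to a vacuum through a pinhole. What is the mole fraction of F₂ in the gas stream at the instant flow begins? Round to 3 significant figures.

Rate_i ∝ x_i/√M_i (Graham's law weighted by mole fraction), so the effusate composition follows n_i/√M_i.
So x_F₂ in the escaping gas = (n_F₂/√M_F₂) / Σ(n_i/√M_i)
= (2.78/√38.00) / (2.78/√38.00 + 2.14/√20.01) = 0.4510/(0.4510 + 0.4784) = 0.485.

0.485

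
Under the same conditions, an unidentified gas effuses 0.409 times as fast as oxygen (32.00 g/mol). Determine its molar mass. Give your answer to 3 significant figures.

191 g/mol

Graham's law gives rate_X/rate_O₂ = √(M_O₂/M_X).
0.409 = √(32.00/M_X)
M_X = 32.00 / 0.409² = 32.00 / 0.1673 = 191 g/mol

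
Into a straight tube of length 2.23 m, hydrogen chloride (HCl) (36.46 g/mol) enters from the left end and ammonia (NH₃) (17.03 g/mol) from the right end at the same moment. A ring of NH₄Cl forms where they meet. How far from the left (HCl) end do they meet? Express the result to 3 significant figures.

0.905 m

Graham's law gives d_HCl/d_NH₃ = rate_HCl/rate_NH₃ = √(M_NH₃/M_HCl) = √(17.03/36.46) = 0.6834.
With d_HCl + d_NH₃ = 2.23 m, d_NH₃ = 2.23/(1 + 0.6834) = 1.325 m.
d_HCl = 2.23 − 1.325 = 0.905 m.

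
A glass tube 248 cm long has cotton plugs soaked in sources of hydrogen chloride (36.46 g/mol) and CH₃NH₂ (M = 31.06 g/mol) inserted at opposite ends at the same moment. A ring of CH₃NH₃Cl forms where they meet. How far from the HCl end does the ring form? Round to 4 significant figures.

119.0 cm

In equal time, each gas travels a distance ∝ its rate ∝ 1/√M, so d_HCl/d_CH₃NH₂ = √(M_CH₃NH₂/M_HCl) = √(31.06/36.46) = 0.9230.
With d_HCl + d_CH₃NH₂ = 248 cm, d_CH₃NH₂ = 248/(1 + 0.9230) = 129.0 cm.
d_HCl = 248 − 129.0 = 119.0 cm.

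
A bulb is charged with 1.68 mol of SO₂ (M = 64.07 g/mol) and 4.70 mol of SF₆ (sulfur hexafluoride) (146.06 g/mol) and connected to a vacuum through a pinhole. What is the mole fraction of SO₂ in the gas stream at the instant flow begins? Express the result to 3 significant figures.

Each component's effusion rate ∝ (its partial pressure)·(1/√M) ∝ n_i/√M_i.
So x_SO₂ in the escaping gas = (n_SO₂/√M_SO₂) / Σ(n_i/√M_i)
= (1.68/√64.07) / (1.68/√64.07 + 4.70/√146.06) = 0.2099/(0.2099 + 0.3889) = 0.351.

0.351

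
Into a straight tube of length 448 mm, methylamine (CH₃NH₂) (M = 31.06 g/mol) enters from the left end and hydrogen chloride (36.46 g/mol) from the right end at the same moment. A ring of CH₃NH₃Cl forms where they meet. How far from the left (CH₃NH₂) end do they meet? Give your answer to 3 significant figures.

Distances travelled in equal time are proportional to diffusion rates, so d_CH₃NH₂/d_HCl = √(M_HCl/M_CH₃NH₂) = √(36.46/31.06) = 1.083.
With d_CH₃NH₂ + d_HCl = 448 mm, d_HCl = 448/(1 + 1.083) = 215.0 mm.
d_CH₃NH₂ = 448 − 215.0 = 233 mm.

233 mm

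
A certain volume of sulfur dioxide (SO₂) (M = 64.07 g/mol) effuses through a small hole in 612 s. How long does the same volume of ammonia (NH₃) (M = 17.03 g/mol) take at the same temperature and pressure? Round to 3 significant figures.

Since effusion rate ∝ 1/√M, t_NH₃/t_SO₂ = √(M_NH₃/M_SO₂) = √(17.03/64.07) = √0.2658 = 0.5156.
So the time for NH₃ is 612 × 0.5156 = 316 s.

316 s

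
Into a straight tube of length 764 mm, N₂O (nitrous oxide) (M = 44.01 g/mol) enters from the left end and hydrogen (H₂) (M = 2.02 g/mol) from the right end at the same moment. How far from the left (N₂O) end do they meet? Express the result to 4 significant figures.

134.8 mm

The fronts meet when d_N₂O + d_H₂ = L with d_N₂O/d_H₂ = √(M_H₂/M_N₂O) (Graham's law). Here √(M_H₂/M_N₂O) = √(2.02/44.01) = 0.2142.
With d_N₂O + d_H₂ = 764 mm, d_H₂ = 764/(1 + 0.2142) = 629.2 mm.
d_N₂O = 764 − 629.2 = 134.8 mm.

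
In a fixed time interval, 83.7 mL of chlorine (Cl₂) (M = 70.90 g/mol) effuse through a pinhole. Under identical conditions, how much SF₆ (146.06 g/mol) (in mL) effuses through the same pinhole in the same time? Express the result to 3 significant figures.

58.3 mL

Since effusion rate ∝ 1/√M, rate_SF₆/rate_Cl₂ = √(M_Cl₂/M_SF₆) = √(70.90/146.06) = √0.4854 = 0.6967.
So the volume for SF₆ is 83.7 × 0.6967 = 58.3 mL.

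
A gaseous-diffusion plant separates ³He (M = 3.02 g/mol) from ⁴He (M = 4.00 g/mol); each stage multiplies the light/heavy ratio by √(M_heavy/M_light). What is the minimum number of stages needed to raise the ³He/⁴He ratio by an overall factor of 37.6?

Single-stage factor α = √(4.00/3.02), so ln α = ½ ln(1.32450) = 0.1405.
Need α^N ≥ 37.6 ⇒ N ≥ ln(37.6) / ln α = 3.627 / 0.1405 = 25.81.
So at least 26 stages are needed.

26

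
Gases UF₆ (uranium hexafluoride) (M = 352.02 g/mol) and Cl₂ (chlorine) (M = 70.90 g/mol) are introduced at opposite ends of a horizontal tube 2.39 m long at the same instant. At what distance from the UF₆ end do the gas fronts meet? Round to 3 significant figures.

0.740 m

The fronts meet when d_UF₆ + d_Cl₂ = L with d_UF₆/d_Cl₂ = √(M_Cl₂/M_UF₆) (Graham's law). Here √(M_Cl₂/M_UF₆) = √(70.90/352.02) = 0.4488.
With d_UF₆ + d_Cl₂ = 2.39 m, d_Cl₂ = 2.39/(1 + 0.4488) = 1.650 m.
d_UF₆ = 2.39 − 1.650 = 0.740 m.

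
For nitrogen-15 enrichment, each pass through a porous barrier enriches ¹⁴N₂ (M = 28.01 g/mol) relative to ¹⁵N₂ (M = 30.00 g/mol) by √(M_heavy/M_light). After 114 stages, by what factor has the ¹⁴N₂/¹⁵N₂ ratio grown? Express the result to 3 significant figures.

50.0

Overall factor = α^114 with α = √(30.00/28.01), i.e. (30.00/28.01)^(114/2).
= 1.07105^57 = 50.0.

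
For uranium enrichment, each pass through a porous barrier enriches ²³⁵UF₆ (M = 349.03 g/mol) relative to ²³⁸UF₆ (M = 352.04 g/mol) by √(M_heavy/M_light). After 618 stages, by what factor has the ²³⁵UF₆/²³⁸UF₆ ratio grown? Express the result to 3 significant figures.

14.2

After 618 stages the ratio has grown by (√(352.04/349.03))^618 = (352.04/349.03)^(618/2).
= 1.00862^309 = 14.2.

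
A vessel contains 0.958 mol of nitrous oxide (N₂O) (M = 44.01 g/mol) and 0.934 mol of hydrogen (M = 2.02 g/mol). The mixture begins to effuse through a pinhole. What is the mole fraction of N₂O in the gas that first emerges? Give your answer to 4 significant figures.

0.1802

Effusion rate of each component ∝ n_i/√M_i (partial pressure × 1/√M).
x_N₂O(eff) = (n_N₂O/√M_N₂O) / (n_N₂O/√M_N₂O + n_H₂/√M_H₂)
= (0.958/√44.01) / (0.958/√44.01 + 0.934/√2.02) = 0.1444/(0.1444 + 0.6572) = 0.1802.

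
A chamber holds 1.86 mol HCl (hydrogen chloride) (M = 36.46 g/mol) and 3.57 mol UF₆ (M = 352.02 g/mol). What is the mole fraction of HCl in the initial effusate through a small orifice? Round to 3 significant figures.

Effusion rate of each component ∝ n_i/√M_i (partial pressure × 1/√M).
x_HCl(eff) = (n_HCl/√M_HCl) / (n_HCl/√M_HCl + n_UF₆/√M_UF₆)
= (1.86/√36.46) / (1.86/√36.46 + 3.57/√352.02) = 0.3080/(0.3080 + 0.1903) = 0.618.

0.618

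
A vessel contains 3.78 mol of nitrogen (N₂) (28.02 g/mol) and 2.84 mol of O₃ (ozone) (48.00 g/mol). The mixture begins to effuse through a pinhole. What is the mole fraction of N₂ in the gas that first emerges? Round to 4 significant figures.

0.6353

Each component's effusion rate ∝ (its partial pressure)·(1/√M) ∝ n_i/√M_i.
So x_N₂ in the escaping gas = (n_N₂/√M_N₂) / Σ(n_i/√M_i)
= (3.78/√28.02) / (3.78/√28.02 + 2.84/√48.00) = 0.7141/(0.7141 + 0.4099) = 0.6353.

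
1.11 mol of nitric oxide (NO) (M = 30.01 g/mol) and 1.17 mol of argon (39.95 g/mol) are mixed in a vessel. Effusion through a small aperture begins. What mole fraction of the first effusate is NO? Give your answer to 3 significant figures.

0.523

Each component's effusion rate ∝ (its partial pressure)·(1/√M) ∝ n_i/√M_i.
Mole fraction of NO in the effusate = (n_NO/√M_NO) / (n_NO/√M_NO + n_Ar/√M_Ar)
= (1.11/√30.01) / (1.11/√30.01 + 1.17/√39.95) = 0.2026/(0.2026 + 0.1851) = 0.523.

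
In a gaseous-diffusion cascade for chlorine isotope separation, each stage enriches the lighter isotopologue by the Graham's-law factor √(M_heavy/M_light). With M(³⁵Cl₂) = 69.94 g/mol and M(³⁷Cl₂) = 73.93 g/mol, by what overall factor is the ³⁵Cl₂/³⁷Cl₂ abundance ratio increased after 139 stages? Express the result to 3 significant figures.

Each stage multiplies the ratio by α = √(73.93/69.94), so after 139 stages the overall factor is α^139 = (73.93/69.94)^(139/2).
= 1.05705^(139/2) = 47.3.

47.3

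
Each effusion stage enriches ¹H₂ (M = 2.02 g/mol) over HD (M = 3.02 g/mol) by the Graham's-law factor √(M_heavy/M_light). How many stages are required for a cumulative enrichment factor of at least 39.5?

With α = √(3.02/2.02) per stage, ln α = ½ ln(1.49505) = 0.2011.
Need α^N ≥ 39.5 ⇒ N ≥ ln(39.5) / ln α = 3.676 / 0.2011 = 18.28.
So at least 19 stages are needed.

19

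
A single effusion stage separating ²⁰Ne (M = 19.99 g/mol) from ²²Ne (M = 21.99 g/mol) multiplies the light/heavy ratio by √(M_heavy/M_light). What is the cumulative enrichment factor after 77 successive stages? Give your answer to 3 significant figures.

The single-stage factor is √(M_heavy/M_light), so 77 stages give [√(21.99/19.99)]^77 = (21.99/19.99)^(77/2).
= 1.10005^(77/2) = 39.3.

39.3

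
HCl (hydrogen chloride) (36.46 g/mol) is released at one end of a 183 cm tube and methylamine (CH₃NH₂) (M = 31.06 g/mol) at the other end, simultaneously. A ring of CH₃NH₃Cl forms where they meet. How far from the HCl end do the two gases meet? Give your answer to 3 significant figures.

Distances travelled in equal time are proportional to diffusion rates, so d_HCl/d_CH₃NH₂ = √(M_CH₃NH₂/M_HCl) = √(31.06/36.46) = 0.9230.
With d_HCl + d_CH₃NH₂ = 183 cm, d_CH₃NH₂ = 183/(1 + 0.9230) = 95.16 cm.
d_HCl = 183 − 95.16 = 87.8 cm.

87.8 cm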